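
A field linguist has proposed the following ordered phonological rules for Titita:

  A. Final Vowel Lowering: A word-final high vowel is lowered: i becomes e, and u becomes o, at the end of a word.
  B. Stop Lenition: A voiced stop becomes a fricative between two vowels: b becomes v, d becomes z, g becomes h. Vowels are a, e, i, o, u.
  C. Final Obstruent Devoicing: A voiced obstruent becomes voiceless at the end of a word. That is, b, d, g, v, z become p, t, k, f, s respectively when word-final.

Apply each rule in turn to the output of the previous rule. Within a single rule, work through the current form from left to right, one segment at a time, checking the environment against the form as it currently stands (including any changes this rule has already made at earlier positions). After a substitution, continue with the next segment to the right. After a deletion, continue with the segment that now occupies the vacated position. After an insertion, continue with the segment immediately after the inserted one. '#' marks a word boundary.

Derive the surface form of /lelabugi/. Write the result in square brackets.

A Final Vowel Lowering: [lelabugi] → [lelabuge]
B Stop Lenition: [lelabuge] → [lelavuhe]
C Final Obstruent Devoicing: no change — [lelavuhe]

[lelavuhe]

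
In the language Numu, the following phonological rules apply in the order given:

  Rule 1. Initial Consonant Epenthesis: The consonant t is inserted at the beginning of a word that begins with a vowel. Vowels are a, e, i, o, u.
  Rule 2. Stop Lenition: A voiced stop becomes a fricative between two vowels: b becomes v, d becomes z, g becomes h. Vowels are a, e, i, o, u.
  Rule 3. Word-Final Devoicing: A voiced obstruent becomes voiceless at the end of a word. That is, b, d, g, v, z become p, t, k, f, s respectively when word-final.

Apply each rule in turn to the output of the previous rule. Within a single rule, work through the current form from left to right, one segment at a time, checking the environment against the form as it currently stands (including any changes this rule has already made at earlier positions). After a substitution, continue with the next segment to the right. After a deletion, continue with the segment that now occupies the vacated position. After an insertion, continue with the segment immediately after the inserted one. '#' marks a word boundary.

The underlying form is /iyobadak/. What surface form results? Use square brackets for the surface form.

[tiyovazak]

Rule 1 Initial Consonant Epenthesis: [iyobadak] → [tiyobadak]
Rule 2 Stop Lenition: [tiyobadak] → [tiyovazak]
Rule 3 Word-Final Devoicing: no change — [tiyovazak]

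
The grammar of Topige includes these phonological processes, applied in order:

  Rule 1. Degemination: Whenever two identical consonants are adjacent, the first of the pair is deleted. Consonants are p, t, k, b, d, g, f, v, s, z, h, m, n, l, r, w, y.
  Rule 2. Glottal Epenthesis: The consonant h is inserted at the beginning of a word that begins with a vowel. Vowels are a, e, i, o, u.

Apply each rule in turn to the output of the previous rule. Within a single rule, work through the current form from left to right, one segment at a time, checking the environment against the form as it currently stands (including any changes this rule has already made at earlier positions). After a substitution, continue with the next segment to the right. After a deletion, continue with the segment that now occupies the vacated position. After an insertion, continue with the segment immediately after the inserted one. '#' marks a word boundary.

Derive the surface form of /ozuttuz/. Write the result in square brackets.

[hozutuz]

Rule 1 Degemination: [ozuttuz] → [ozutuz]
Rule 2 Glottal Epenthesis: [ozutuz] → [hozutuz]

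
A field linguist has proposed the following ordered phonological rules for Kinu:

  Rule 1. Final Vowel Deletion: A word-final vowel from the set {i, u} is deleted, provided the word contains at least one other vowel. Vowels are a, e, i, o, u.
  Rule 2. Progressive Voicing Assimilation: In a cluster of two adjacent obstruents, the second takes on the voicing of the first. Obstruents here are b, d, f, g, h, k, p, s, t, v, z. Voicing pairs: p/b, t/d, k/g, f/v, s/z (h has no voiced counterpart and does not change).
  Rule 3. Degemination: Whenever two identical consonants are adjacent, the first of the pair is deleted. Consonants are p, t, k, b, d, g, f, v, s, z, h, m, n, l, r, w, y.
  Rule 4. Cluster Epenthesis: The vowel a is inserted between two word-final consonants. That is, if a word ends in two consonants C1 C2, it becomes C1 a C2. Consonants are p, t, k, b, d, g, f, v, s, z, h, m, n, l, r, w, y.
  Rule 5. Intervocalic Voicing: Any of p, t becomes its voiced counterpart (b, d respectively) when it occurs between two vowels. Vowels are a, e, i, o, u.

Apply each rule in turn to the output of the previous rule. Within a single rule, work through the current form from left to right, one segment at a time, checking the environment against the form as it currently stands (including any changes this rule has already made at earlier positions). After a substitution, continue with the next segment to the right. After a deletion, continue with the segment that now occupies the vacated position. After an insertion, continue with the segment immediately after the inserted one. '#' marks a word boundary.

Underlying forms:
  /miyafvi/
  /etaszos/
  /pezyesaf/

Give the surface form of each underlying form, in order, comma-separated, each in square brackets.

[miyaf], [edasos], [pezyesaf]

/miyafvi/:
  Rule 1 Final Vowel Deletion: [miyafvi] → [miyafv]
  Rule 2 Progressive Voicing Assimilation: [miyafv] → [miyaff]
  Rule 3 Degemination: [miyaff] → [miyaf]
  Rule 4 Cluster Epenthesis: no change — [miyaf]
  Rule 5 Intervocalic Voicing: no change — [miyaf]
/etaszos/:
  Rule 1 Final Vowel Deletion: no change — [etaszos]
  Rule 2 Progressive Voicing Assimilation: [etaszos] → [etassos]
  Rule 3 Degemination: [etassos] → [etasos]
  Rule 4 Cluster Epenthesis: no change — [etasos]
  Rule 5 Intervocalic Voicing: [etasos] → [edasos]
/pezyesaf/:
  Rule 1 Final Vowel Deletion: no change — [pezyesaf]
  Rule 2 Progressive Voicing Assimilation: no change — [pezyesaf]
  Rule 3 Degemination: no change — [pezyesaf]
  Rule 4 Cluster Epenthesis: no change — [pezyesaf]
  Rule 5 Intervocalic Voicing: no change — [pezyesaf]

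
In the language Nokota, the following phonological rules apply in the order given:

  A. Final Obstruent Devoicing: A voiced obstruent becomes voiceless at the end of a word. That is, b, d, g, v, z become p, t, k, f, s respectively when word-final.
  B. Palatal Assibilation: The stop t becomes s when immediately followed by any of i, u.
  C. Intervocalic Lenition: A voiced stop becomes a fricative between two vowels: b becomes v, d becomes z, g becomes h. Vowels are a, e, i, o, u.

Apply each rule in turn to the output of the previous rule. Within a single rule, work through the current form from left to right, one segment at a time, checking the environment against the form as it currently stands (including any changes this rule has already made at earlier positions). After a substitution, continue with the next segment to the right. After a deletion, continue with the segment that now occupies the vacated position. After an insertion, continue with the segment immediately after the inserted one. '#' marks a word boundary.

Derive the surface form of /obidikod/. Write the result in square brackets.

A Final Obstruent Devoicing: [obidikod] → [obidikot]
B Palatal Assibilation: no change — [obidikot]
C Intervocalic Lenition: [obidikot] → [ovizikot]

[ovizikot]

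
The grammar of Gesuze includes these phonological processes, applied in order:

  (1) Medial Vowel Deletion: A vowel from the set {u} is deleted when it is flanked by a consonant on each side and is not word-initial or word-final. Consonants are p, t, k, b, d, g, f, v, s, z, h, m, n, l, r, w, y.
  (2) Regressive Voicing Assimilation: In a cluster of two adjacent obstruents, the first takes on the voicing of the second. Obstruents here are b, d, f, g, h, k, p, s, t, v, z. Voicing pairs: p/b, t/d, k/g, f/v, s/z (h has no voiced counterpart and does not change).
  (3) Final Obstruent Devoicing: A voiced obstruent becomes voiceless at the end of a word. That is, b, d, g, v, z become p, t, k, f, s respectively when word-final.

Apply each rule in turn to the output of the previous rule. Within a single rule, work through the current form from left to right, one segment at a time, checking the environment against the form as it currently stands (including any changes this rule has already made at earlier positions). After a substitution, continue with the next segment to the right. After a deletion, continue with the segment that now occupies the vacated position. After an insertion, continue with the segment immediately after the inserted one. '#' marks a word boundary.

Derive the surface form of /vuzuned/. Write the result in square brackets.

[vznet]

(1) Medial Vowel Deletion: [vuzuned] → [vzned]
(2) Regressive Voicing Assimilation: no change — [vzned]
(3) Final Obstruent Devoicing: [vzned] → [vznet]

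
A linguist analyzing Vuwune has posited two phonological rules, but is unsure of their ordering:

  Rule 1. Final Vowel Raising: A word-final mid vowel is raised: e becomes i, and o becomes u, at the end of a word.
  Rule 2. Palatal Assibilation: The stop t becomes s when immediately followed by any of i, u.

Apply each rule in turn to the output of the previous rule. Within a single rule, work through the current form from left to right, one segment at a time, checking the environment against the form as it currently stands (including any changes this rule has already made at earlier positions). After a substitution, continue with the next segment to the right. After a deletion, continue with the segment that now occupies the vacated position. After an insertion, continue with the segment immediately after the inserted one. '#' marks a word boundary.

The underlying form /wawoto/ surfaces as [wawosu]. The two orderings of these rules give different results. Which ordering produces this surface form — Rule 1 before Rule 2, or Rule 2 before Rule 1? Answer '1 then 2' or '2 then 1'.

Order 1 then 2:
  1 Final Vowel Raising: [wawoto] → [wawotu]
  2 Palatal Assibilation: [wawotu] → [wawosu]
  result: [wawosu]
Order 2 then 1:
  2 Palatal Assibilation: no change — [wawoto]
  1 Final Vowel Raising: [wawoto] → [wawotu]
  result: [wawotu]

1 then 2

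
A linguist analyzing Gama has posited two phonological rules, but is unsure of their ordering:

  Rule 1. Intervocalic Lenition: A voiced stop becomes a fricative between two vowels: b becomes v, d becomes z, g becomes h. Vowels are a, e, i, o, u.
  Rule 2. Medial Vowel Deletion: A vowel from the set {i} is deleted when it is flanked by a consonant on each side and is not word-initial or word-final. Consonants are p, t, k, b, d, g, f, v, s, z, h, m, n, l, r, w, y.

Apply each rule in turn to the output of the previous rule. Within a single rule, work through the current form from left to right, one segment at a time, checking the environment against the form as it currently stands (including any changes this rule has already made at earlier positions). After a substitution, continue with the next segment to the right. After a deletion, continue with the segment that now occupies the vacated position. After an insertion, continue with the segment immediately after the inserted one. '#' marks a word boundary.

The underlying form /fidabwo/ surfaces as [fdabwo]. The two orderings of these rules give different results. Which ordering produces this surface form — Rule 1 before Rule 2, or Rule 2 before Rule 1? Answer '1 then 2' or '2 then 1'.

Order 1 then 2:
  1 Intervocalic Lenition: [fidabwo] → [fizabwo]
  2 Medial Vowel Deletion: [fizabwo] → [fzabwo]
  result: [fzabwo]
Order 2 then 1:
  2 Medial Vowel Deletion: [fidabwo] → [fdabwo]
  1 Intervocalic Lenition: no change — [fdabwo]
  result: [fdabwo]

2 then 1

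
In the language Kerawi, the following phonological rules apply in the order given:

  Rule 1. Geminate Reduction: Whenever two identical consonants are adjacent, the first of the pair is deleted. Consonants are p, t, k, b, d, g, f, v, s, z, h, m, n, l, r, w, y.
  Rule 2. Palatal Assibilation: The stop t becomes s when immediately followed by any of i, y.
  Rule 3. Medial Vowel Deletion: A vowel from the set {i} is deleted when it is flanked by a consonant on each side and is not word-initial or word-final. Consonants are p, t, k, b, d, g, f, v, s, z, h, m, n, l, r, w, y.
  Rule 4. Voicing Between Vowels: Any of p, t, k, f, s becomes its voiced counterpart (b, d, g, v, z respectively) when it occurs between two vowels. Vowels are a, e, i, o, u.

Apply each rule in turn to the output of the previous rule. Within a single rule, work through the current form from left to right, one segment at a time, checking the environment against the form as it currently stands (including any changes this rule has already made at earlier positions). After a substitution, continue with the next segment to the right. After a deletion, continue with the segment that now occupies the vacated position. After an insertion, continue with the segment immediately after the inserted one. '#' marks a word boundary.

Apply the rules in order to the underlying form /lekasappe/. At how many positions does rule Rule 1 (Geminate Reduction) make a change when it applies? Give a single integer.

1

Rule 1 Geminate Reduction: [lekasappe] → [lekasape]
Rule 2 Palatal Assibilation: no change — [lekasape]
Rule 3 Medial Vowel Deletion: no change — [lekasape]
Rule 4 Voicing Between Vowels: [lekasape] → [legazabe]
Rule Rule 1 changed 1 position(s).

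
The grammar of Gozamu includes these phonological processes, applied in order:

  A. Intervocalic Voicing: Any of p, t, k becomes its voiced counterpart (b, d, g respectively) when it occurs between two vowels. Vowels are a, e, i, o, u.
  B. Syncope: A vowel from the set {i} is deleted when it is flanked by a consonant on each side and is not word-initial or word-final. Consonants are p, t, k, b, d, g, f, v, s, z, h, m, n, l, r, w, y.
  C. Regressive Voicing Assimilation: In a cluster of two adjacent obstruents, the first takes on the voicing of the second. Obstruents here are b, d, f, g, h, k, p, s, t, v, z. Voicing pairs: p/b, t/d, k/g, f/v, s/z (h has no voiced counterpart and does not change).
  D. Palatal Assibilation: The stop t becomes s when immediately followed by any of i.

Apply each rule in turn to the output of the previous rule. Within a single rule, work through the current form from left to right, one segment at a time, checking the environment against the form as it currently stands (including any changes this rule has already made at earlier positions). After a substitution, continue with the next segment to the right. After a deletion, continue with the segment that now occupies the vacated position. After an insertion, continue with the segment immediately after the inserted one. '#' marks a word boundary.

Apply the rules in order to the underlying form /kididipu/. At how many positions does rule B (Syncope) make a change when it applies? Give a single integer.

3

A Intervocalic Voicing: [kididipu] → [kididibu]
B Syncope: [kididibu] → [kddbu]
C Regressive Voicing Assimilation: [kddbu] → [gddbu]
D Palatal Assibilation: no change — [gddbu]
Rule B changed 3 position(s).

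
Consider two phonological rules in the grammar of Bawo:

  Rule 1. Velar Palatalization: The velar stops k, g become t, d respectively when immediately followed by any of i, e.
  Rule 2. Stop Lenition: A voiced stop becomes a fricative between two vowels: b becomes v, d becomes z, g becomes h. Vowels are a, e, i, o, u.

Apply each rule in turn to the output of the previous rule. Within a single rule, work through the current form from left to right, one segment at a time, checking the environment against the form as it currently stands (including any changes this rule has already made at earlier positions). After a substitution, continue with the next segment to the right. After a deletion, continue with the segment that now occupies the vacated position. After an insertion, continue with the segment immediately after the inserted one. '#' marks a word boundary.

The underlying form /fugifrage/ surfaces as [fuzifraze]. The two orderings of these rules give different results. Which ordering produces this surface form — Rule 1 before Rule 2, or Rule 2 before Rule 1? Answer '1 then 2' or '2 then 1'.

1 then 2

Order 1 then 2:
  1 Velar Palatalization: [fugifrage] → [fudifrade]
  2 Stop Lenition: [fudifrade] → [fuzifraze]
  result: [fuzifraze]
Order 2 then 1:
  2 Stop Lenition: [fugifrage] → [fuhifrahe]
  1 Velar Palatalization: no change — [fuhifrahe]
  result: [fuhifrahe]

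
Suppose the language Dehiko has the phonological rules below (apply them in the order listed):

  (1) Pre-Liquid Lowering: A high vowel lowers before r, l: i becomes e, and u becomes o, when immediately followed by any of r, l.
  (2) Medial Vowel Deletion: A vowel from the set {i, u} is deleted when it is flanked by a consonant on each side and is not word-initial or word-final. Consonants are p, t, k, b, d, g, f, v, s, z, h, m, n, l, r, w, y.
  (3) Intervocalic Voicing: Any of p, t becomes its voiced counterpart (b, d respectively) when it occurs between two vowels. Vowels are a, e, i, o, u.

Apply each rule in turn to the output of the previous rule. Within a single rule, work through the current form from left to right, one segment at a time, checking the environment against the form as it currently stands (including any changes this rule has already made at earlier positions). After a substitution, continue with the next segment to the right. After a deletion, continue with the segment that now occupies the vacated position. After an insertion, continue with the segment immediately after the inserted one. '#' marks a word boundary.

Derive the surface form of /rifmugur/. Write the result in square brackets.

(1) Pre-Liquid Lowering: [rifmugur] → [rifmugor]
(2) Medial Vowel Deletion: [rifmugor] → [rfmgor]
(3) Intervocalic Voicing: no change — [rfmgor]

[rfmgor]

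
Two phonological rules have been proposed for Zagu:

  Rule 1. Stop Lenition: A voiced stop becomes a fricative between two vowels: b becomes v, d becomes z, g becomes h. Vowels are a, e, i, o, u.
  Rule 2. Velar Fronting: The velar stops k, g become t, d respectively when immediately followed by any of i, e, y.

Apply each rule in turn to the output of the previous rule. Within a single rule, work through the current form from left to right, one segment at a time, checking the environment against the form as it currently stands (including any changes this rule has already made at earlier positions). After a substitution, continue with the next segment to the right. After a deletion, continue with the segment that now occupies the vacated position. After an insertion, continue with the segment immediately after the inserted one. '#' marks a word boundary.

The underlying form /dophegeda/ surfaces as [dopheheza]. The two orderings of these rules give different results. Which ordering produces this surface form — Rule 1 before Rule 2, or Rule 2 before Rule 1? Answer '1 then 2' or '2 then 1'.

1 then 2

Order 1 then 2:
  1 Stop Lenition: [dophegeda] → [dopheheza]
  2 Velar Fronting: no change — [dopheheza]
  result: [dopheheza]
Order 2 then 1:
  2 Velar Fronting: [dophegeda] → [dophededa]
  1 Stop Lenition: [dophededa] → [dophezeza]
  result: [dophezeza]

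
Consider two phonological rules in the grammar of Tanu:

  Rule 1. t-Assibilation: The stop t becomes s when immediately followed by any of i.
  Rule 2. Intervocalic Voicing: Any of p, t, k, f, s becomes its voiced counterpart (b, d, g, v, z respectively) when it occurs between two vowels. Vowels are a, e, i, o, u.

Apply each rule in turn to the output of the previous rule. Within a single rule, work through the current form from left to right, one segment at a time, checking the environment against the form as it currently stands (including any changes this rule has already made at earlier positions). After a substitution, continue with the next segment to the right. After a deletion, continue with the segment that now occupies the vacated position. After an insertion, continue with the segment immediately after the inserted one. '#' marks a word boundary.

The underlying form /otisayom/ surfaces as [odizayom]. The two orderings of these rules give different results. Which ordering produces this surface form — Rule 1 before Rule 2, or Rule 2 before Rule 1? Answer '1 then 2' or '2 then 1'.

2 then 1

Order 1 then 2:
  1 t-Assibilation: [otisayom] → [osisayom]
  2 Intervocalic Voicing: [osisayom] → [ozizayom]
  result: [ozizayom]
Order 2 then 1:
  2 Intervocalic Voicing: [otisayom] → [odizayom]
  1 t-Assibilation: no change — [odizayom]
  result: [odizayom]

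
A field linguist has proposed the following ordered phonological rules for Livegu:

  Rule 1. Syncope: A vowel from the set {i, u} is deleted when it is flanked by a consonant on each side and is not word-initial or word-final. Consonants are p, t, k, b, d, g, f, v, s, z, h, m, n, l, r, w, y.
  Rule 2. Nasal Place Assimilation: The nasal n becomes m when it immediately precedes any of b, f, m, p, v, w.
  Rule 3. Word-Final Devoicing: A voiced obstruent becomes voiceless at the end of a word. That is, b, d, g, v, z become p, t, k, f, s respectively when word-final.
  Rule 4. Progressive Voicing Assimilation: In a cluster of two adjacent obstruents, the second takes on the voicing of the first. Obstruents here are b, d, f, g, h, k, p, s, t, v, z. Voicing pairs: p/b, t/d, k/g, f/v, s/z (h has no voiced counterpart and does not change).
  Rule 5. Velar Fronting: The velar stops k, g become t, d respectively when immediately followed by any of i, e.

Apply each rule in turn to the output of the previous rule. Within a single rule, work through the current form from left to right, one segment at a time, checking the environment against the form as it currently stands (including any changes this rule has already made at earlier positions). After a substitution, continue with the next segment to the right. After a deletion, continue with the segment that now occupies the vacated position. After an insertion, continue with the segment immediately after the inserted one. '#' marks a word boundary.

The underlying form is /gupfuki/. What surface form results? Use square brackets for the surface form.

Rule 1 Syncope: [gupfuki] → [gpfki]
Rule 2 Nasal Place Assimilation: no change — [gpfki]
Rule 3 Word-Final Devoicing: no change — [gpfki]
Rule 4 Progressive Voicing Assimilation: [gpfki] → [gbvgi]
Rule 5 Velar Fronting: [gbvgi] → [gbvdi]

[gbvdi]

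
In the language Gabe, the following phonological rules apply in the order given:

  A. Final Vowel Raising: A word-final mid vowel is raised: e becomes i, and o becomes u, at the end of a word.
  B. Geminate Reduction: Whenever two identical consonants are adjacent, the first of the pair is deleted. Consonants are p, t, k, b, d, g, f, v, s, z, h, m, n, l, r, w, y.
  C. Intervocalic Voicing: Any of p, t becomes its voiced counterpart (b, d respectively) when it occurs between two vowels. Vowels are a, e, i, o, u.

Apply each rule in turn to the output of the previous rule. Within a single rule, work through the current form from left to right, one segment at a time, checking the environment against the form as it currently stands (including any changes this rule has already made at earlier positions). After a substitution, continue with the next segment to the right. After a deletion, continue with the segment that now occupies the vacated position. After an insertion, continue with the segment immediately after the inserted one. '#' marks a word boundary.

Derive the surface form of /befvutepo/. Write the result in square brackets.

[befvudebu]

A Final Vowel Raising: [befvutepo] → [befvutepu]
B Geminate Reduction: no change — [befvutepu]
C Intervocalic Voicing: [befvutepu] → [befvudebu]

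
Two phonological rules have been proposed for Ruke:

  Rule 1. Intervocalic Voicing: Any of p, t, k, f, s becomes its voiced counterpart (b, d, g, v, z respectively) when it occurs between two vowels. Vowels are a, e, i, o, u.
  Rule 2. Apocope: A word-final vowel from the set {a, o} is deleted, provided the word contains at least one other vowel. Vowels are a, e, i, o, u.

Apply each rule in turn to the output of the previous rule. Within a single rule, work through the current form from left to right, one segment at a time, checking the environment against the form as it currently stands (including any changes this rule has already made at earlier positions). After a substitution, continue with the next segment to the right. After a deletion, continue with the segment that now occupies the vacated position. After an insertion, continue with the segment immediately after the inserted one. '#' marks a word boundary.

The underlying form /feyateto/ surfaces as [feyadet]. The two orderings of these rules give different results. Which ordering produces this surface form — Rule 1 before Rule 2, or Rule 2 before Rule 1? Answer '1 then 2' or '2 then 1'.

2 then 1

Order 1 then 2:
  1 Intervocalic Voicing: [feyateto] → [feyadedo]
  2 Apocope: [feyadedo] → [feyaded]
  result: [feyaded]
Order 2 then 1:
  2 Apocope: [feyateto] → [feyatet]
  1 Intervocalic Voicing: [feyatet] → [feyadet]
  result: [feyadet]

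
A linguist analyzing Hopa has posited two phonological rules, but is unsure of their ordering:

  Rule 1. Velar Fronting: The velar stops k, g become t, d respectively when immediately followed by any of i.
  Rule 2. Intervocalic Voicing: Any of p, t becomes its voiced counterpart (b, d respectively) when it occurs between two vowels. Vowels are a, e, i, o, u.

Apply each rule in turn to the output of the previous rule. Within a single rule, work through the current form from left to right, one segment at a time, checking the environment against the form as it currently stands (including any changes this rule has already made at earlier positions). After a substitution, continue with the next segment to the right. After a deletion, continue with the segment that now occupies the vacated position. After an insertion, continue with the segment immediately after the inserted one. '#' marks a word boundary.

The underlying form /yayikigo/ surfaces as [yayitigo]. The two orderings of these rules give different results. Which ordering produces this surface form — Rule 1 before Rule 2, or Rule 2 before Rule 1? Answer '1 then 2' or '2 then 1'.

Order 1 then 2:
  1 Velar Fronting: [yayikigo] → [yayitigo]
  2 Intervocalic Voicing: [yayitigo] → [yayidigo]
  result: [yayidigo]
Order 2 then 1:
  2 Intervocalic Voicing: no change — [yayikigo]
  1 Velar Fronting: [yayikigo] → [yayitigo]
  result: [yayitigo]

2 then 1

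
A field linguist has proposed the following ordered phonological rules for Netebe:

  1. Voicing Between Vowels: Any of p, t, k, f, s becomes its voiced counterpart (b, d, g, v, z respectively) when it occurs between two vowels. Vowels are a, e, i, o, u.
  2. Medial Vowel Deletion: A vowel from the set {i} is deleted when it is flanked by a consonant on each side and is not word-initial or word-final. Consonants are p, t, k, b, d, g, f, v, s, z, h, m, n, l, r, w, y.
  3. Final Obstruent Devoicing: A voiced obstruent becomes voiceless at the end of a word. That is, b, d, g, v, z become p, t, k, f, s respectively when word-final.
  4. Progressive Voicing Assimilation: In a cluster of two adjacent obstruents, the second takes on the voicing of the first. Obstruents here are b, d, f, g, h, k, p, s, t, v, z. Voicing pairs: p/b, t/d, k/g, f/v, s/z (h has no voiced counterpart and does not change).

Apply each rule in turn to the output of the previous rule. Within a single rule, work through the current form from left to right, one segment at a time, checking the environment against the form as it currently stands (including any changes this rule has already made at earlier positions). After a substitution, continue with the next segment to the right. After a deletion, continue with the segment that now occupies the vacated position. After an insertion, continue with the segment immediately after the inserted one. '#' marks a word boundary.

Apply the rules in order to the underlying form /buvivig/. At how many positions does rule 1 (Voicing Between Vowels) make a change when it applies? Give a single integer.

1 Voicing Between Vowels: no change — [buvivig]
2 Medial Vowel Deletion: [buvivig] → [buvvg]
3 Final Obstruent Devoicing: [buvvg] → [buvvk]
4 Progressive Voicing Assimilation: [buvvk] → [buvvg]
Rule 1 changed 0 position(s).

0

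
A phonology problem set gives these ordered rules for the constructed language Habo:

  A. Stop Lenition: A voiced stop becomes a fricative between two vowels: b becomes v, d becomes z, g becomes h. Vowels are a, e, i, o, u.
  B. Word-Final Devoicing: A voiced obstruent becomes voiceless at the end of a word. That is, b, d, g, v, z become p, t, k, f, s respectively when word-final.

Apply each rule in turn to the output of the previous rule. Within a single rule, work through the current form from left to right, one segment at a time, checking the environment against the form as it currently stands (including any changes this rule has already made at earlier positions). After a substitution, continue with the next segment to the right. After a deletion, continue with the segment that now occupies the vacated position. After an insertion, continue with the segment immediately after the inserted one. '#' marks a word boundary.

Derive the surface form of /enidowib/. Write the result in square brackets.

A Stop Lenition: [enidowib] → [enizowib]
B Word-Final Devoicing: [enizowib] → [enizowip]

[enizowip]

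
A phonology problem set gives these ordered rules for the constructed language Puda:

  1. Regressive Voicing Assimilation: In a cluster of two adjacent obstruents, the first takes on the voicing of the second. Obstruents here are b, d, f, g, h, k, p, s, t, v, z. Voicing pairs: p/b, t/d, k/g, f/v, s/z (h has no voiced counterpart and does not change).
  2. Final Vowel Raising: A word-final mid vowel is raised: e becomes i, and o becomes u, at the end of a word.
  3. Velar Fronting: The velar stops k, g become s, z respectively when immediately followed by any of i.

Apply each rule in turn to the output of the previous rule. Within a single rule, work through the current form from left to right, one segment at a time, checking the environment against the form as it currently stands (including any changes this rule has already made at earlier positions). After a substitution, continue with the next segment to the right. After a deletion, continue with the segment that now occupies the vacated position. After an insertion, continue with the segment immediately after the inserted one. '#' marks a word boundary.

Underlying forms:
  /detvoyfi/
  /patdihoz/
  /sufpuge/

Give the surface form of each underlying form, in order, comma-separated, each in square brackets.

[dedvoyfi], [paddihoz], [sufpuzi]

/detvoyfi/:
  1 Regressive Voicing Assimilation: [detvoyfi] → [dedvoyfi]
  2 Final Vowel Raising: no change — [dedvoyfi]
  3 Velar Fronting: no change — [dedvoyfi]
/patdihoz/:
  1 Regressive Voicing Assimilation: [patdihoz] → [paddihoz]
  2 Final Vowel Raising: no change — [paddihoz]
  3 Velar Fronting: no change — [paddihoz]
/sufpuge/:
  1 Regressive Voicing Assimilation: no change — [sufpuge]
  2 Final Vowel Raising: [sufpuge] → [sufpugi]
  3 Velar Fronting: [sufpugi] → [sufpuzi]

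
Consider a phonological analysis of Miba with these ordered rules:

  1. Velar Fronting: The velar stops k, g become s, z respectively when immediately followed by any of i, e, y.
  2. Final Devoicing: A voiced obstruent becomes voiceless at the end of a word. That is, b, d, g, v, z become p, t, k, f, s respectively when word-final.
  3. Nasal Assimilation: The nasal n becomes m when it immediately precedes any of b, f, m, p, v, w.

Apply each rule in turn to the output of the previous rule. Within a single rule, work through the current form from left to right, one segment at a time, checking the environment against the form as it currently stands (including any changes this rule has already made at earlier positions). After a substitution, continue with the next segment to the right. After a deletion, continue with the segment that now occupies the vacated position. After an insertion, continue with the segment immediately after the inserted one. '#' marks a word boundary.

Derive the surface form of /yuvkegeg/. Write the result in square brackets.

[yuvsezek]

1 Velar Fronting: [yuvkegeg] → [yuvsezeg]
2 Final Devoicing: [yuvsezeg] → [yuvsezek]
3 Nasal Assimilation: no change — [yuvsezek]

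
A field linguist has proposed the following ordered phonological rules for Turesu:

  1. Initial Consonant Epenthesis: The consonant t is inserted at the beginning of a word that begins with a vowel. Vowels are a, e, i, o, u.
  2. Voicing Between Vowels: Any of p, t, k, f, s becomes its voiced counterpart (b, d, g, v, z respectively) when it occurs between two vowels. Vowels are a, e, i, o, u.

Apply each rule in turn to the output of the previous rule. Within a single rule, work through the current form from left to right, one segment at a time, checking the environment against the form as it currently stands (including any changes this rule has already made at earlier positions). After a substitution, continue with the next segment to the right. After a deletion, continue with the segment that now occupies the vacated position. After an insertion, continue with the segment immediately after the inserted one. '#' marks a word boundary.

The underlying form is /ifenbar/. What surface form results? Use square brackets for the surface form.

[tivenbar]

1 Initial Consonant Epenthesis: [ifenbar] → [tifenbar]
2 Voicing Between Vowels: [tifenbar] → [tivenbar]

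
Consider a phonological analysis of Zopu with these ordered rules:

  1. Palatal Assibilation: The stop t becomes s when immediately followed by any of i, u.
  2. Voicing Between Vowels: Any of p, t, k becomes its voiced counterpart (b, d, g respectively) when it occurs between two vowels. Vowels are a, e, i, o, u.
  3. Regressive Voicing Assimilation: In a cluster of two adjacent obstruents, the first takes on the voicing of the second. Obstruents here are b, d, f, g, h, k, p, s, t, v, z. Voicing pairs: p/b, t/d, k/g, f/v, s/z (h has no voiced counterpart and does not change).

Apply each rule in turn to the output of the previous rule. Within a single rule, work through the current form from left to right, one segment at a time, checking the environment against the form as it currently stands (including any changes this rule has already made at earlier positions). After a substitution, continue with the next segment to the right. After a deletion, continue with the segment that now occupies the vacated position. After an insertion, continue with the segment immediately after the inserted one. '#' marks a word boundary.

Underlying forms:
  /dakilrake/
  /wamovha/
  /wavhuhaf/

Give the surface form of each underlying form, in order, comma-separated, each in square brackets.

/dakilrake/:
  1 Palatal Assibilation: no change — [dakilrake]
  2 Voicing Between Vowels: [dakilrake] → [dagilrage]
  3 Regressive Voicing Assimilation: no change — [dagilrage]
/wamovha/:
  1 Palatal Assibilation: no change — [wamovha]
  2 Voicing Between Vowels: no change — [wamovha]
  3 Regressive Voicing Assimilation: [wamovha] → [wamofha]
/wavhuhaf/:
  1 Palatal Assibilation: no change — [wavhuhaf]
  2 Voicing Between Vowels: no change — [wavhuhaf]
  3 Regressive Voicing Assimilation: [wavhuhaf] → [wafhuhaf]

[dagilrage], [wamofha], [wafhuhaf]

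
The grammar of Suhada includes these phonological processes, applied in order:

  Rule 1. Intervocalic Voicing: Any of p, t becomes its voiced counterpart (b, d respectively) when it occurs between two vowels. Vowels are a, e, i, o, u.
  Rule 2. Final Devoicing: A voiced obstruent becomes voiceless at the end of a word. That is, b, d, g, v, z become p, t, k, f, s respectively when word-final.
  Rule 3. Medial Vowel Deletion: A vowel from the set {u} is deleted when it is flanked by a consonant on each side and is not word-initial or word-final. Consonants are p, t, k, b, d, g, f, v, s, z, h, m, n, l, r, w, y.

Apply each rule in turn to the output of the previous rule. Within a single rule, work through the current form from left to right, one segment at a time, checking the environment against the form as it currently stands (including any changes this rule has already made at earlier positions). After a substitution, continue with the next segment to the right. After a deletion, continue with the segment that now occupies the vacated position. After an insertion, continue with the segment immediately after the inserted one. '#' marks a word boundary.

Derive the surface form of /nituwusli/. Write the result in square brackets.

[nidwsli]

Rule 1 Intervocalic Voicing: [nituwusli] → [niduwusli]
Rule 2 Final Devoicing: no change — [niduwusli]
Rule 3 Medial Vowel Deletion: [niduwusli] → [nidwsli]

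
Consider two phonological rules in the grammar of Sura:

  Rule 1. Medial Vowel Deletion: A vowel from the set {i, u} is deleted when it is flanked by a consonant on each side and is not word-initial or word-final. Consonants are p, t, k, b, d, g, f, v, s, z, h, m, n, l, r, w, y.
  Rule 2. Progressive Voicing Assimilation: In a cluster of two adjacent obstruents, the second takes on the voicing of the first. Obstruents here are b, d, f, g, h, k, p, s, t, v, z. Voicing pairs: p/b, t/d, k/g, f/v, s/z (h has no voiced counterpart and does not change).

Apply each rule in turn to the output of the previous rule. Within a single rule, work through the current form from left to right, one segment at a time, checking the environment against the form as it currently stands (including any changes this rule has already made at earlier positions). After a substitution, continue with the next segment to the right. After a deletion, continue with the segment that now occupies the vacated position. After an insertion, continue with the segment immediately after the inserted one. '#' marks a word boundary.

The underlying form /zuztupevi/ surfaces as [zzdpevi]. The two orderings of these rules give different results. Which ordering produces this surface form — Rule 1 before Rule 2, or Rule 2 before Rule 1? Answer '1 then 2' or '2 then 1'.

Order 1 then 2:
  1 Medial Vowel Deletion: [zuztupevi] → [zztpevi]
  2 Progressive Voicing Assimilation: [zztpevi] → [zzdbevi]
  result: [zzdbevi]
Order 2 then 1:
  2 Progressive Voicing Assimilation: [zuztupevi] → [zuzdupevi]
  1 Medial Vowel Deletion: [zuzdupevi] → [zzdpevi]
  result: [zzdpevi]

2 then 1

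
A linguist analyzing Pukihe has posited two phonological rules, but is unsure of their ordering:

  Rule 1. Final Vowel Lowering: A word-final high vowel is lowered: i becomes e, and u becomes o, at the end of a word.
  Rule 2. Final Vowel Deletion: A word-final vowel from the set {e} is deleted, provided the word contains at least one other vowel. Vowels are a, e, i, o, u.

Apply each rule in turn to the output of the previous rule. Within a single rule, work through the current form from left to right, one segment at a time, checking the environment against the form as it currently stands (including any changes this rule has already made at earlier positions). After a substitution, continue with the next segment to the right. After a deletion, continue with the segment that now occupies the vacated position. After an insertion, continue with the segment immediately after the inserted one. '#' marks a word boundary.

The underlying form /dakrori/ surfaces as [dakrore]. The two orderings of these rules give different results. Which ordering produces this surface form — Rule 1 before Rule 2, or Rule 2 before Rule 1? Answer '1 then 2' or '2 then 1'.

2 then 1

Order 1 then 2:
  1 Final Vowel Lowering: [dakrori] → [dakrore]
  2 Final Vowel Deletion: [dakrore] → [dakror]
  result: [dakror]
Order 2 then 1:
  2 Final Vowel Deletion: no change — [dakrori]
  1 Final Vowel Lowering: [dakrori] → [dakrore]
  result: [dakrore]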